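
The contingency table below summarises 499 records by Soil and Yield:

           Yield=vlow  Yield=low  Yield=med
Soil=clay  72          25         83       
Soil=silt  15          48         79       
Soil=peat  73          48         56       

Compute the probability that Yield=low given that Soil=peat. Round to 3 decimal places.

0.271

Total with Soil=peat: 73 + 48 + 56 = 177.
P(Yield=low | Soil=peat) = 48/177 = 0.271.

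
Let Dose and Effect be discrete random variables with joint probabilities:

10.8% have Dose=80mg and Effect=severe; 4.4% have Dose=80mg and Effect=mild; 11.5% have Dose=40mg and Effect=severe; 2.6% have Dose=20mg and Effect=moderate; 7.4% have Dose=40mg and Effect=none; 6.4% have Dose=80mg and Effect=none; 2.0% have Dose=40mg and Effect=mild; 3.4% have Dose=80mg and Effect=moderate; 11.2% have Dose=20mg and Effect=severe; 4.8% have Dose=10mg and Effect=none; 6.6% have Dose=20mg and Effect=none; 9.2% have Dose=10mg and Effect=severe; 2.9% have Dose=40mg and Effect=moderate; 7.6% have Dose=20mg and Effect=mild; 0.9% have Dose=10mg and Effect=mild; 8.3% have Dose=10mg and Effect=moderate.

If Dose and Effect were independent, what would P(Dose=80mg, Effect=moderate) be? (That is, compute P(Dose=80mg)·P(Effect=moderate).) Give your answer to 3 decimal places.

0.043

P(Dose=80mg) = 0.064 + 0.044 + 0.034 + 0.108 = 0.250.
P(Effect=moderate) = 0.083 + 0.026 + 0.029 + 0.034 = 0.172.
Product: 0.250 × 0.172 = 0.043.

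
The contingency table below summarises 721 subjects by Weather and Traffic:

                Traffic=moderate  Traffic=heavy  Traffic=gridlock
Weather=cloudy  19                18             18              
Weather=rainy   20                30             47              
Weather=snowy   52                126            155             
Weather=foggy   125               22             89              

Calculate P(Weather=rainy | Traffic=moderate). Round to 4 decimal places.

Total with Traffic=moderate: 19 + 20 + 52 + 125 = 216.
P(Weather=rainy | Traffic=moderate) = 20/216 = 0.0926.

0.0926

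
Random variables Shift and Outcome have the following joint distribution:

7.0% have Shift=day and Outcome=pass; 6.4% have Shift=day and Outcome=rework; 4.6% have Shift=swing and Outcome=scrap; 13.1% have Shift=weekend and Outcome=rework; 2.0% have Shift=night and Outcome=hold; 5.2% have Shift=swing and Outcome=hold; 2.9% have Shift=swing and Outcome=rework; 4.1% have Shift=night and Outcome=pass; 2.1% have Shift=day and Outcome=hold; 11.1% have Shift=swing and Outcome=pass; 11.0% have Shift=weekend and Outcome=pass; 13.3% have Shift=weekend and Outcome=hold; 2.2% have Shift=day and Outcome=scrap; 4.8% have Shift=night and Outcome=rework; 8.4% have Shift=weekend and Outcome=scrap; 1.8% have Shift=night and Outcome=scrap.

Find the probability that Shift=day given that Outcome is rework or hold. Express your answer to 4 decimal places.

P(Outcome=rework) = 0.064 + 0.029 + 0.048 + 0.131 = 0.272.
P(Outcome=hold) = 0.021 + 0.052 + 0.020 + 0.133 = 0.226.
P(Outcome ∈ {rework, hold}) = 0.272 + 0.226 = 0.498; P(Shift=day, Outcome ∈ {rework, hold}) = 0.064 + 0.021 = 0.085.
P(Shift=day | Outcome ∈ {rework, hold}) = 0.085/0.498 = 0.1707.

0.1707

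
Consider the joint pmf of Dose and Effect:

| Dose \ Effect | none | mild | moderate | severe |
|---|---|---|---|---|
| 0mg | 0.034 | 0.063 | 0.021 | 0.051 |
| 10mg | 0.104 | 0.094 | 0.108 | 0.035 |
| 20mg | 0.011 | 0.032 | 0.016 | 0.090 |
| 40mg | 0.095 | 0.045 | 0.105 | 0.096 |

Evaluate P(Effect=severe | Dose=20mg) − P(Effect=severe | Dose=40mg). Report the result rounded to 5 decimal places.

0.32250

P(Dose=20mg) = 0.011 + 0.032 + 0.016 + 0.090 = 0.149; P(Effect=severe | Dose=20mg) = 0.090/0.149 = 0.604027.
P(Dose=40mg) = 0.095 + 0.045 + 0.105 + 0.096 = 0.341; P(Effect=severe | Dose=40mg) = 0.096/0.341 = 0.281525.
Difference = 0.32250.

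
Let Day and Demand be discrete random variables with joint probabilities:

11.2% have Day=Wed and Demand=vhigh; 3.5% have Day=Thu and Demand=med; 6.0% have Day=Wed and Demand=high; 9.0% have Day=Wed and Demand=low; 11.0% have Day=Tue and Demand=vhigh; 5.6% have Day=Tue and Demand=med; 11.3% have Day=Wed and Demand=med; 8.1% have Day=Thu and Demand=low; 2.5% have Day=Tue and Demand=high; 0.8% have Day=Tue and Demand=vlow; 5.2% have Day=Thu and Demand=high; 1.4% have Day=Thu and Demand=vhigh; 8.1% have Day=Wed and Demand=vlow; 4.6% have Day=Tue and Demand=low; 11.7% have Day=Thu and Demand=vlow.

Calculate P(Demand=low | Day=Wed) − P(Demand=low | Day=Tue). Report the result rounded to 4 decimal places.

0.0096

P(Day=Wed) = 0.081 + 0.090 + 0.113 + 0.060 + 0.112 = 0.456; P(Demand=low | Day=Wed) = 0.090/0.456 = 0.19737.
P(Day=Tue) = 0.008 + 0.046 + 0.056 + 0.025 + 0.110 = 0.245; P(Demand=low | Day=Tue) = 0.046/0.245 = 0.18776.
Difference = 0.0096.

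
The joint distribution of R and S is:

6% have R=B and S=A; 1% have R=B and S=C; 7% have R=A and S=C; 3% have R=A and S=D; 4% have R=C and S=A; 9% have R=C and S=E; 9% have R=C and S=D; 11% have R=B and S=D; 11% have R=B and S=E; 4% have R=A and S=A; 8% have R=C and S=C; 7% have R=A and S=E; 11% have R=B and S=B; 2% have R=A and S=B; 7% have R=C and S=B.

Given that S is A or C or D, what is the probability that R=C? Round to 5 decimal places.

0.39623

P(S=A) = 0.04 + 0.06 + 0.04 = 0.14.
P(S=C) = 0.07 + 0.01 + 0.08 = 0.16.
P(S=D) = 0.03 + 0.11 + 0.09 = 0.23.
P(S ∈ {A, C, D}) = 0.14 + 0.16 + 0.23 = 0.53; P(R=C, S ∈ {A, C, D}) = 0.04 + 0.08 + 0.09 = 0.21.
P(R=C | S ∈ {A, C, D}) = 0.21/0.53 = 0.39623.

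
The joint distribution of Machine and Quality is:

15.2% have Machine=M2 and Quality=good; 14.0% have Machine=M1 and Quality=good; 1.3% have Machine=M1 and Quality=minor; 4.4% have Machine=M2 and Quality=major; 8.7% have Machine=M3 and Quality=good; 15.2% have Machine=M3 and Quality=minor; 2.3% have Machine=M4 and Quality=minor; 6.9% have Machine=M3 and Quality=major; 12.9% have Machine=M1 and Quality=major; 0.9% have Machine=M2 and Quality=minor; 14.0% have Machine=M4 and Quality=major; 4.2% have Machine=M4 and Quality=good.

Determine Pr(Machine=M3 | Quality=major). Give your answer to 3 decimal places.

0.181

P(Quality=major) = 0.129 + 0.044 + 0.069 + 0.140 = 0.382.
P(Machine=M3 | Quality=major) = 0.069/0.382 = 0.181.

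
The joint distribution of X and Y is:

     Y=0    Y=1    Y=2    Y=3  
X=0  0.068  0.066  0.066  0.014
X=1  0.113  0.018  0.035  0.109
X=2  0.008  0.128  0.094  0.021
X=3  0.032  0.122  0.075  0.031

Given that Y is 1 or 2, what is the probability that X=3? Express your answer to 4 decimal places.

0.3262

P(Y=1) = 0.066 + 0.018 + 0.128 + 0.122 = 0.334.
P(Y=2) = 0.066 + 0.035 + 0.094 + 0.075 = 0.270.
P(Y ∈ {1, 2}) = 0.334 + 0.270 = 0.604; P(X=3, Y ∈ {1, 2}) = 0.122 + 0.075 = 0.197.
P(X=3 | Y ∈ {1, 2}) = 0.197/0.604 = 0.3262.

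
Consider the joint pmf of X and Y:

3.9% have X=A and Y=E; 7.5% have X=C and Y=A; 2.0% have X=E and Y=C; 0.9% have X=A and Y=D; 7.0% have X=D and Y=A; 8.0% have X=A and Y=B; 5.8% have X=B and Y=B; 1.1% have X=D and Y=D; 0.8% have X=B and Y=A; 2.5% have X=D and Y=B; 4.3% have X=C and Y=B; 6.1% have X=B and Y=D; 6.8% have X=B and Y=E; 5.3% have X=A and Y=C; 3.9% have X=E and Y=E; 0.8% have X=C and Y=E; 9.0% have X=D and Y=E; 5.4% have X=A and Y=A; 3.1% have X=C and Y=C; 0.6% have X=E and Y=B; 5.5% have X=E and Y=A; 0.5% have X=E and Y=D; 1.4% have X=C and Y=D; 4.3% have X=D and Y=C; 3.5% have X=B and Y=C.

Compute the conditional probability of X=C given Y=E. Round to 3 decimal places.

P(Y=E) = 0.039 + 0.068 + 0.008 + 0.090 + 0.039 = 0.244.
P(X=C | Y=E) = 0.008/0.244 = 0.033.

0.033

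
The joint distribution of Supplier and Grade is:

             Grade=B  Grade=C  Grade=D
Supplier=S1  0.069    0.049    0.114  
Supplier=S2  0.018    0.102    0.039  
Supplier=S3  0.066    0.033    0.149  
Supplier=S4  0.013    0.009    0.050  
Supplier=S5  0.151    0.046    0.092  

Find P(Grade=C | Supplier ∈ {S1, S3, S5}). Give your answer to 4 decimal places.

0.1664

P(Supplier=S1) = 0.069 + 0.049 + 0.114 = 0.232.
P(Supplier=S3) = 0.066 + 0.033 + 0.149 = 0.248.
P(Supplier=S5) = 0.151 + 0.046 + 0.092 = 0.289.
P(Supplier ∈ {S1, S3, S5}) = 0.232 + 0.248 + 0.289 = 0.769; P(Grade=C, Supplier ∈ {S1, S3, S5}) = 0.049 + 0.033 + 0.046 = 0.128.
P(Grade=C | Supplier ∈ {S1, S3, S5}) = 0.128/0.769 = 0.1664.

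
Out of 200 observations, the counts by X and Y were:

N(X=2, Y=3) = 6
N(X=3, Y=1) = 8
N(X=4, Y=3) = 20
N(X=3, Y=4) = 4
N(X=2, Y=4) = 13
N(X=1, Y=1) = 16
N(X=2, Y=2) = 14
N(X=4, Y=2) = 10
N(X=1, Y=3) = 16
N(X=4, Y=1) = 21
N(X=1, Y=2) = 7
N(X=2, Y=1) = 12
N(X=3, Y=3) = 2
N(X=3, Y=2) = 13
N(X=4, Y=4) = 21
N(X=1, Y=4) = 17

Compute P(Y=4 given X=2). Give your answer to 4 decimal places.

0.2889

Total with X=2: 12 + 14 + 6 + 13 = 45.
P(Y=4 | X=2) = 13/45 = 0.2889.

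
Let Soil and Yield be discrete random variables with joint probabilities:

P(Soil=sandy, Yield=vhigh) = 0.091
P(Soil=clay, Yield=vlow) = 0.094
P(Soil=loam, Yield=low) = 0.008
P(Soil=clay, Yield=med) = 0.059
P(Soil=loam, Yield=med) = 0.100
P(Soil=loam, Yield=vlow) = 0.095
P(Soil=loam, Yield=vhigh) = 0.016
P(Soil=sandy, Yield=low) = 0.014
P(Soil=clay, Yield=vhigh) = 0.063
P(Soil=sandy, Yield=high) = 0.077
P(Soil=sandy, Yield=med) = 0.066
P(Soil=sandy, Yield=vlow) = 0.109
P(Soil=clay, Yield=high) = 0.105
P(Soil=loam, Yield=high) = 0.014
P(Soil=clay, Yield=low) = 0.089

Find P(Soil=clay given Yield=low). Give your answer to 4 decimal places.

P(Yield=low) = 0.014 + 0.008 + 0.089 = 0.111.
P(Soil=clay | Yield=low) = 0.089/0.111 = 0.8018.

0.8018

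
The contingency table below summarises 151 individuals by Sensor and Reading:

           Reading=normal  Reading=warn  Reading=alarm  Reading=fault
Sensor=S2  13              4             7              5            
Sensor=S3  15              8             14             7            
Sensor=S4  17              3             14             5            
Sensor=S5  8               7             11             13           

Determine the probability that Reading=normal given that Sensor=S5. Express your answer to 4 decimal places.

Total with Sensor=S5: 8 + 7 + 11 + 13 = 39.
P(Reading=normal | Sensor=S5) = 8/39 = 0.2051.

0.2051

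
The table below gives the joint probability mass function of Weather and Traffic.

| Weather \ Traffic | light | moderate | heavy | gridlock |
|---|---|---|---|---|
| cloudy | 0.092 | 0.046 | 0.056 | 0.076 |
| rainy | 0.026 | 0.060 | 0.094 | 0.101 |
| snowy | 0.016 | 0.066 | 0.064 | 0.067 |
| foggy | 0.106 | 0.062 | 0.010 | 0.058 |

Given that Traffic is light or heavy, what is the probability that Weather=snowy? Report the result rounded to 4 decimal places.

P(Traffic=light) = 0.092 + 0.026 + 0.016 + 0.106 = 0.240.
P(Traffic=heavy) = 0.056 + 0.094 + 0.064 + 0.010 = 0.224.
P(Traffic ∈ {light, heavy}) = 0.240 + 0.224 = 0.464; P(Weather=snowy, Traffic ∈ {light, heavy}) = 0.016 + 0.064 = 0.080.
P(Weather=snowy | Traffic ∈ {light, heavy}) = 0.080/0.464 = 0.1724.

0.1724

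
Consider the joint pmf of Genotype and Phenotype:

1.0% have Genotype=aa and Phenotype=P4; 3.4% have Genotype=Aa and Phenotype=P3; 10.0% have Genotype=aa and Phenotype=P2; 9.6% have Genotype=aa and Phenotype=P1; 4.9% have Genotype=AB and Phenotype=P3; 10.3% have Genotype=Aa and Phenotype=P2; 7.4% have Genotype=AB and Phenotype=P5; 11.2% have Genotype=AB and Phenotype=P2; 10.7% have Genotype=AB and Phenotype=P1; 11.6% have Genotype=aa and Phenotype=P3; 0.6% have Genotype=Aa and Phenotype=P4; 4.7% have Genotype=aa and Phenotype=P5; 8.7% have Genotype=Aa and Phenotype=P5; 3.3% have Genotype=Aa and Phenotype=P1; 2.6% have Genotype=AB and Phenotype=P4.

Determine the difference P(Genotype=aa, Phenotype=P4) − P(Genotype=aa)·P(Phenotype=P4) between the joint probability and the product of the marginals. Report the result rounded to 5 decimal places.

-0.00550

P(Genotype=aa) = 0.096 + 0.100 + 0.116 + 0.010 + 0.047 = 0.369.
P(Phenotype=P4) = 0.006 + 0.010 + 0.026 = 0.042.
P(Genotype=aa, Phenotype=P4) − P(Genotype=aa)P(Phenotype=P4) = 0.010 − 0.369×0.042 = -0.00550.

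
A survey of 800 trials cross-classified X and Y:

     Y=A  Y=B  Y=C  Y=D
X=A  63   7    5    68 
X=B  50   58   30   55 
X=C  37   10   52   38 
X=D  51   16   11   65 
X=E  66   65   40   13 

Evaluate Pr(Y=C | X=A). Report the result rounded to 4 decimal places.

Total with X=A: 63 + 7 + 5 + 68 = 143.
P(Y=C | X=A) = 5/143 = 0.0350.

0.0350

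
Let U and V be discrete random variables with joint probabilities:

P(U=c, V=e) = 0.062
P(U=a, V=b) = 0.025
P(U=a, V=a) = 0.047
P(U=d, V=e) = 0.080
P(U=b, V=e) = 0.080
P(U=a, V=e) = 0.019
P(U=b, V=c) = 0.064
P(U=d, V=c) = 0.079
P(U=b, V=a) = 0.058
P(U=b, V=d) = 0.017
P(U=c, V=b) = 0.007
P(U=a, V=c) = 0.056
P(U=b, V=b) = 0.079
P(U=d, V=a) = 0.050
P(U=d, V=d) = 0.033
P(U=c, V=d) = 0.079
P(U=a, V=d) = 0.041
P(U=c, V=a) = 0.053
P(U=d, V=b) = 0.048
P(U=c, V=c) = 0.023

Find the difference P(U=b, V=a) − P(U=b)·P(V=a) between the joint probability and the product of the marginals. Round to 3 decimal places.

-0.004

P(U=b) = 0.058 + 0.079 + 0.064 + 0.017 + 0.080 = 0.298.
P(V=a) = 0.047 + 0.058 + 0.053 + 0.050 = 0.208.
P(U=b, V=a) − P(U=b)P(V=a) = 0.058 − 0.298×0.208 = -0.004.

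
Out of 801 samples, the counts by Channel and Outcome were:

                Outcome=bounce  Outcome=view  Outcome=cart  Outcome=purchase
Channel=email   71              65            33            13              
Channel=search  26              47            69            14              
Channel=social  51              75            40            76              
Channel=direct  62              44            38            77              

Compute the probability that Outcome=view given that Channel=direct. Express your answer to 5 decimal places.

Total with Channel=direct: 62 + 44 + 38 + 77 = 221.
P(Outcome=view | Channel=direct) = 44/221 = 0.19910.

0.19910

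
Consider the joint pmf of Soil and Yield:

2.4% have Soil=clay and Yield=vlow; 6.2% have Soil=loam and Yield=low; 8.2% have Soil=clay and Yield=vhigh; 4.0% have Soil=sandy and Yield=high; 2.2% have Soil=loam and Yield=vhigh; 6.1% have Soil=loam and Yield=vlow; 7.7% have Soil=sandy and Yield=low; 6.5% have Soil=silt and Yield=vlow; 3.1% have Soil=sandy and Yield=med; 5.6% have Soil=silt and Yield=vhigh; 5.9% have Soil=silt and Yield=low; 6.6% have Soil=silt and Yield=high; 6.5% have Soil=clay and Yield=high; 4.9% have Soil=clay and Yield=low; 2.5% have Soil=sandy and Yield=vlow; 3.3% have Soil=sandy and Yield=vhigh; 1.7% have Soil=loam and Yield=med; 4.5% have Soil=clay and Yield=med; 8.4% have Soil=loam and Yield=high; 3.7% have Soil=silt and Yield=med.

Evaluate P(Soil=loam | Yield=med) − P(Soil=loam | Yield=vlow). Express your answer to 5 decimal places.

-0.21780

P(Yield=med) = 0.031 + 0.017 + 0.045 + 0.037 = 0.130; P(Soil=loam | Yield=med) = 0.017/0.130 = 0.130769.
P(Yield=vlow) = 0.025 + 0.061 + 0.024 + 0.065 = 0.175; P(Soil=loam | Yield=vlow) = 0.061/0.175 = 0.348571.
Difference = -0.21780.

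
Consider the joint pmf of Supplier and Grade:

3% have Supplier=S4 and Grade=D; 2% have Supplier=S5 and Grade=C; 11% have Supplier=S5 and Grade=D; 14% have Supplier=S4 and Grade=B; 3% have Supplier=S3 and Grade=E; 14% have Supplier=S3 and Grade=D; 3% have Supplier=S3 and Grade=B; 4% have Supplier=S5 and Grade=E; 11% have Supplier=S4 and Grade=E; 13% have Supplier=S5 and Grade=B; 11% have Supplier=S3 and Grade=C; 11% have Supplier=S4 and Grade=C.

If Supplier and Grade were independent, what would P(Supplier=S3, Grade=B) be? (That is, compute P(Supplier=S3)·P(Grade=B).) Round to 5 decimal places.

0.09300

P(Supplier=S3) = 0.03 + 0.11 + 0.14 + 0.03 = 0.31.
P(Grade=B) = 0.03 + 0.14 + 0.13 = 0.30.
Product: 0.31 × 0.30 = 0.09300.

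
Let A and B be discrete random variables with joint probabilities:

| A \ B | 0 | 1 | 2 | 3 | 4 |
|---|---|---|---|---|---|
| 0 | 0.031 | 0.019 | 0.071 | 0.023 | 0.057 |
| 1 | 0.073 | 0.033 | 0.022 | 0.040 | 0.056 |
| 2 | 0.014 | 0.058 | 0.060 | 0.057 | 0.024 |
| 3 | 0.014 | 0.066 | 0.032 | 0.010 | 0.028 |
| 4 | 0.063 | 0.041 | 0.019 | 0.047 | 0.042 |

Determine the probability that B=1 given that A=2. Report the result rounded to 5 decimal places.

0.27230

P(A=2) = 0.014 + 0.058 + 0.060 + 0.057 + 0.024 = 0.213.
P(B=1 | A=2) = 0.058/0.213 = 0.27230.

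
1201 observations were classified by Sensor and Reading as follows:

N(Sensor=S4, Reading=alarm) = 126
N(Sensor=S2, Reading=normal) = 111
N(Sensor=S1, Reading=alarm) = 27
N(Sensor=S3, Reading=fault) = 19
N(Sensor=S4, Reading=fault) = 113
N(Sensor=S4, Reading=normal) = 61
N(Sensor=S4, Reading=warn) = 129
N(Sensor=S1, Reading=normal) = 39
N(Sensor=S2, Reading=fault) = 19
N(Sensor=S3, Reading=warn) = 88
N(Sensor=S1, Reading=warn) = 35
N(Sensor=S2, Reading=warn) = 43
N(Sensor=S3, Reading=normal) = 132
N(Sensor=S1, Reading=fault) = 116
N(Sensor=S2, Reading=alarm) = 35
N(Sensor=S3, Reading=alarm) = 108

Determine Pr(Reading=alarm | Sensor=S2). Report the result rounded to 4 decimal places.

Total with Sensor=S2: 111 + 43 + 35 + 19 = 208.
P(Reading=alarm | Sensor=S2) = 35/208 = 0.1683.

0.1683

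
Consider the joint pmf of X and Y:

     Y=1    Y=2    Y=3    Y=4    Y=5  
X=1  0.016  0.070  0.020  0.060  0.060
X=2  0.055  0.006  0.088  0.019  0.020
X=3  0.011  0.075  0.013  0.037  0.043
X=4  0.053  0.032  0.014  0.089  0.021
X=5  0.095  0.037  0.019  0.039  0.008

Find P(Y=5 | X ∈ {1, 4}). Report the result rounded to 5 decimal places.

P(X=1) = 0.016 + 0.070 + 0.020 + 0.060 + 0.060 = 0.226.
P(X=4) = 0.053 + 0.032 + 0.014 + 0.089 + 0.021 = 0.209.
P(X ∈ {1, 4}) = 0.226 + 0.209 = 0.435; P(Y=5, X ∈ {1, 4}) = 0.060 + 0.021 = 0.081.
P(Y=5 | X ∈ {1, 4}) = 0.081/0.435 = 0.18621.

0.18621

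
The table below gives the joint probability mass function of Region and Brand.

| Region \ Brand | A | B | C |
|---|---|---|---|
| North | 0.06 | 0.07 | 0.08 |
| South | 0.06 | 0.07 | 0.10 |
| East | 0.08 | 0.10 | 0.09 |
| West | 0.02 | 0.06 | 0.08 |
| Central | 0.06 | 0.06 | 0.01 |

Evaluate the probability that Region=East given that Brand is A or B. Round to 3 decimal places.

P(Brand=A) = 0.06 + 0.06 + 0.08 + 0.02 + 0.06 = 0.28.
P(Brand=B) = 0.07 + 0.07 + 0.10 + 0.06 + 0.06 = 0.36.
P(Brand ∈ {A, B}) = 0.28 + 0.36 = 0.64; P(Region=East, Brand ∈ {A, B}) = 0.08 + 0.10 = 0.18.
P(Region=East | Brand ∈ {A, B}) = 0.18/0.64 = 0.281.

0.281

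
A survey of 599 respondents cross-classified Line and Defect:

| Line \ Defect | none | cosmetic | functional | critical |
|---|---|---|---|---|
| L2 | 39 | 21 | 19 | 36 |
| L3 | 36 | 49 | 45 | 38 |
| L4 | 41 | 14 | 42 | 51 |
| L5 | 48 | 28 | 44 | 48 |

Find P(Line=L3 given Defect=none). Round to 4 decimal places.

Total with Defect=none: 39 + 36 + 41 + 48 = 164.
P(Line=L3 | Defect=none) = 36/164 = 0.2195.

0.2195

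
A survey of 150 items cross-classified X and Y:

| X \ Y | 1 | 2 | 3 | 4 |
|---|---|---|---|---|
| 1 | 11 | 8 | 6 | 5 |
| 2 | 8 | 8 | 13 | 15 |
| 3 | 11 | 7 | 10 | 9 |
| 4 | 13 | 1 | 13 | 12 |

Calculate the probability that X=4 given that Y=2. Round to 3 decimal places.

Total with Y=2: 8 + 8 + 7 + 1 = 24.
P(X=4 | Y=2) = 1/24 = 0.042.

0.042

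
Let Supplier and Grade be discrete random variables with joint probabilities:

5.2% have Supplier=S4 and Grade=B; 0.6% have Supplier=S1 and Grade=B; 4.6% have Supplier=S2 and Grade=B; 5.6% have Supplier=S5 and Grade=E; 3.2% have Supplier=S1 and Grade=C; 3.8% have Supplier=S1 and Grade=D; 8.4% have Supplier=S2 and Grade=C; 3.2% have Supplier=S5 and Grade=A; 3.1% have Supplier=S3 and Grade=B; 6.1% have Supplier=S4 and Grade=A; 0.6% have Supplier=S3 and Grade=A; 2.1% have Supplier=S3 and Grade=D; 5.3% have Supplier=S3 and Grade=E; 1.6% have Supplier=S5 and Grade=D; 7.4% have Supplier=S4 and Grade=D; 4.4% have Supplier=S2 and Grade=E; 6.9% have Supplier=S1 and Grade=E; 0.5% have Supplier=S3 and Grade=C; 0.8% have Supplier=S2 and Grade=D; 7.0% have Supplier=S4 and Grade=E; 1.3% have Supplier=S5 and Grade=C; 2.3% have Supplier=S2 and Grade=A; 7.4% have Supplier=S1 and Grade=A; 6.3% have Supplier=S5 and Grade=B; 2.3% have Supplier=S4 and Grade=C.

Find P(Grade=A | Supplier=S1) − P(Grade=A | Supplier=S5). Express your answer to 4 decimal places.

P(Supplier=S1) = 0.074 + 0.006 + 0.032 + 0.038 + 0.069 = 0.219; P(Grade=A | Supplier=S1) = 0.074/0.219 = 0.33790.
P(Supplier=S5) = 0.032 + 0.063 + 0.013 + 0.016 + 0.056 = 0.180; P(Grade=A | Supplier=S5) = 0.032/0.180 = 0.17778.
Difference = 0.1601.

0.1601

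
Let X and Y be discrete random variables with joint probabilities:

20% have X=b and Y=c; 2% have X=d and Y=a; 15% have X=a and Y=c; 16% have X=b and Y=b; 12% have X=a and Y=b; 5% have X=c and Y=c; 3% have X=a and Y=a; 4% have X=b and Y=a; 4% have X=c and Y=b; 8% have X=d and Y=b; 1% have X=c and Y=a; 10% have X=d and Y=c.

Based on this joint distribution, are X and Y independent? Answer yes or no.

Every cell satisfies P(X,Y) = P(X)·P(Y). For instance P(X=d) = 0.20, P(Y=b) = 0.40, and 0.20×0.40 = 0.08 matches the joint entry. So X and Y are independent.

yes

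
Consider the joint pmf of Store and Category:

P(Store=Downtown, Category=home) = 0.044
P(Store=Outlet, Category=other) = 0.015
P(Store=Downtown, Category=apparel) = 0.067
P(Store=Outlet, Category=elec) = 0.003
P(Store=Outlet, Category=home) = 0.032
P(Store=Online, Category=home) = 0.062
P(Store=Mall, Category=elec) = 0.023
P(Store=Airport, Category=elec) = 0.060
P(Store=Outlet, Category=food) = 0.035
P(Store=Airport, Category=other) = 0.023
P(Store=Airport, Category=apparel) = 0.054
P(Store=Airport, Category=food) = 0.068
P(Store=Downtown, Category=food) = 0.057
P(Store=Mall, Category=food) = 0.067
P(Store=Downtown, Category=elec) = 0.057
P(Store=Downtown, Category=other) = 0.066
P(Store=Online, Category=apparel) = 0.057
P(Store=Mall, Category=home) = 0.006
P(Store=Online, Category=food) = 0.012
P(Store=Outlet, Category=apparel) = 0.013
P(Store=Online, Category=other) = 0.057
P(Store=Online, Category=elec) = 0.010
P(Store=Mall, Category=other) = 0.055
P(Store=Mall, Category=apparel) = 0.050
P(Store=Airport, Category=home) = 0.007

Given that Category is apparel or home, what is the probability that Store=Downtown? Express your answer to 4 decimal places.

0.2832

P(Category=apparel) = 0.067 + 0.050 + 0.054 + 0.013 + 0.057 = 0.241.
P(Category=home) = 0.044 + 0.006 + 0.007 + 0.032 + 0.062 = 0.151.
P(Category ∈ {apparel, home}) = 0.241 + 0.151 = 0.392; P(Store=Downtown, Category ∈ {apparel, home}) = 0.067 + 0.044 = 0.111.
P(Store=Downtown | Category ∈ {apparel, home}) = 0.111/0.392 = 0.2832.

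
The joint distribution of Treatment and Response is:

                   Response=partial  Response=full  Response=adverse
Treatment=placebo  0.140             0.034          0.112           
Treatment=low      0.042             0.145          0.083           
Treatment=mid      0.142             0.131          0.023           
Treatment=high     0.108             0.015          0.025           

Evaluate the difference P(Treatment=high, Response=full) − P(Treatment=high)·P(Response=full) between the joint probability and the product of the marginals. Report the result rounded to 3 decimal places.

P(Treatment=high) = 0.108 + 0.015 + 0.025 = 0.148.
P(Response=full) = 0.034 + 0.145 + 0.131 + 0.015 = 0.325.
P(Treatment=high, Response=full) − P(Treatment=high)P(Response=full) = 0.015 − 0.148×0.325 = -0.033.

-0.033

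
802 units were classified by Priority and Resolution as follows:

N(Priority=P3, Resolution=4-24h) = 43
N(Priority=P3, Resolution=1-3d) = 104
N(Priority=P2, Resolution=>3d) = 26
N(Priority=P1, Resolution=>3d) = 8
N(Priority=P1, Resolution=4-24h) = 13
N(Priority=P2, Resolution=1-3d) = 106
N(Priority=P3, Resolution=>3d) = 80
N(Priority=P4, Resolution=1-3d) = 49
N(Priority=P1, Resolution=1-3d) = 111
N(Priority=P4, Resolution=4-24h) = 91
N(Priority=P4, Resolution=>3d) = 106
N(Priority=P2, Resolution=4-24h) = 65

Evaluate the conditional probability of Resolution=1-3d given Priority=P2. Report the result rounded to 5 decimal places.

Total with Priority=P2: 65 + 106 + 26 = 197.
P(Resolution=1-3d | Priority=P2) = 106/197 = 0.53807.

0.53807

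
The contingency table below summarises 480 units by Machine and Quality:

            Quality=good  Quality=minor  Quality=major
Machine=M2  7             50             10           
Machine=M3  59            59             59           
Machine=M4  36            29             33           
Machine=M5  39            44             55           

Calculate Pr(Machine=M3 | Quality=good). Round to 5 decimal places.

Total with Quality=good: 7 + 59 + 36 + 39 = 141.
P(Machine=M3 | Quality=good) = 59/141 = 0.41844.

0.41844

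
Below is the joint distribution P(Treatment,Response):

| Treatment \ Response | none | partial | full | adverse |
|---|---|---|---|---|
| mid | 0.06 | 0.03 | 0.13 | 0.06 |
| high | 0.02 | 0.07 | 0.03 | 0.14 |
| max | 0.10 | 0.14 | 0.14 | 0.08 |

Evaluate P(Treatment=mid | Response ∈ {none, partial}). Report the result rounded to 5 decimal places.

0.21429

P(Response=none) = 0.06 + 0.02 + 0.10 = 0.18.
P(Response=partial) = 0.03 + 0.07 + 0.14 = 0.24.
P(Response ∈ {none, partial}) = 0.18 + 0.24 = 0.42; P(Treatment=mid, Response ∈ {none, partial}) = 0.06 + 0.03 = 0.09.
P(Treatment=mid | Response ∈ {none, partial}) = 0.09/0.42 = 0.21429.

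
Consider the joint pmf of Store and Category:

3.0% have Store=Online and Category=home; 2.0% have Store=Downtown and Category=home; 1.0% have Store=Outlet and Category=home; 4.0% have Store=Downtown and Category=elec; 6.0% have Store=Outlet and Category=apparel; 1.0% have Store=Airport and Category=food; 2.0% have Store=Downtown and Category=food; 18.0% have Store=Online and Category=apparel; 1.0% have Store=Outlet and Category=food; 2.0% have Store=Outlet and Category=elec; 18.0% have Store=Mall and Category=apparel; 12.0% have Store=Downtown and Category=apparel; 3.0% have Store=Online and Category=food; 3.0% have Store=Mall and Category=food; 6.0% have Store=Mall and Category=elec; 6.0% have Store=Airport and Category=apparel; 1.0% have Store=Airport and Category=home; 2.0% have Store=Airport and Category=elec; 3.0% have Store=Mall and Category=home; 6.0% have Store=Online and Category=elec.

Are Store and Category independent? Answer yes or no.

Every cell satisfies P(Store,Category) = P(Store)·P(Category). For instance P(Store=Online) = 0.300, P(Category=home) = 0.100, and 0.300×0.100 = 0.030 matches the joint entry. So Store and Category are independent.

yes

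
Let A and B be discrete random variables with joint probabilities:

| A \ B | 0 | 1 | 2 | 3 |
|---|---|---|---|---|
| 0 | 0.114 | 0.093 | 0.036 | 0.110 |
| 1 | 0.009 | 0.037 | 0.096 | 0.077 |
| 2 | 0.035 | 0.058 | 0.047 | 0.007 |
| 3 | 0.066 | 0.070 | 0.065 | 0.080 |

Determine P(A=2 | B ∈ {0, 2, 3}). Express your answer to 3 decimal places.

0.120

P(B=0) = 0.114 + 0.009 + 0.035 + 0.066 = 0.224.
P(B=2) = 0.036 + 0.096 + 0.047 + 0.065 = 0.244.
P(B=3) = 0.110 + 0.077 + 0.007 + 0.080 = 0.274.
P(B ∈ {0, 2, 3}) = 0.224 + 0.244 + 0.274 = 0.742; P(A=2, B ∈ {0, 2, 3}) = 0.035 + 0.047 + 0.007 = 0.089.
P(A=2 | B ∈ {0, 2, 3}) = 0.089/0.742 = 0.120.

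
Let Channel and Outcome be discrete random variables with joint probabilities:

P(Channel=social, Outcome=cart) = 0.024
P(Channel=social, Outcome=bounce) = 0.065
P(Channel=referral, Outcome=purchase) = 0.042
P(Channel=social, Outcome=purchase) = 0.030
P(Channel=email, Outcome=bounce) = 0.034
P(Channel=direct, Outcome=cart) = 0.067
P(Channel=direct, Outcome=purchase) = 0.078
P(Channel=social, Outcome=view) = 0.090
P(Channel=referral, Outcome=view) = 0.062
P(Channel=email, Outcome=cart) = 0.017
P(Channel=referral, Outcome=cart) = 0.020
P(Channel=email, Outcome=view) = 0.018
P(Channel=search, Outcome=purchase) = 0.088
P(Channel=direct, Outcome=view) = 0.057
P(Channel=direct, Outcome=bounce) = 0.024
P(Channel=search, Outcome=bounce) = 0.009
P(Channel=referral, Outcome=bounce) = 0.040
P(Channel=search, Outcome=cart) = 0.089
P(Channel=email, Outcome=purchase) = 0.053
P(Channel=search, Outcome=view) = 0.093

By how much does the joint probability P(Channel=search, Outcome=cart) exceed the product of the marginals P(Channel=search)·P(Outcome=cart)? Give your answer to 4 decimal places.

0.0285

P(Channel=search) = 0.009 + 0.093 + 0.089 + 0.088 = 0.279.
P(Outcome=cart) = 0.017 + 0.089 + 0.024 + 0.067 + 0.020 = 0.217.
P(Channel=search, Outcome=cart) − P(Channel=search)P(Outcome=cart) = 0.089 − 0.279×0.217 = 0.0285.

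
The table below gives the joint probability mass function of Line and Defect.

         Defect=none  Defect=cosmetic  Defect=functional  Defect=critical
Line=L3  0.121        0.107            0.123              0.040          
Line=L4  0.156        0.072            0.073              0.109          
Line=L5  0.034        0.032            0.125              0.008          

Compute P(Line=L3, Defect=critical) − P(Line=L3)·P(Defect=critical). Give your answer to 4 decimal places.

P(Line=L3) = 0.121 + 0.107 + 0.123 + 0.040 = 0.391.
P(Defect=critical) = 0.040 + 0.109 + 0.008 = 0.157.
P(Line=L3, Defect=critical) − P(Line=L3)P(Defect=critical) = 0.040 − 0.391×0.157 = -0.0214.

-0.0214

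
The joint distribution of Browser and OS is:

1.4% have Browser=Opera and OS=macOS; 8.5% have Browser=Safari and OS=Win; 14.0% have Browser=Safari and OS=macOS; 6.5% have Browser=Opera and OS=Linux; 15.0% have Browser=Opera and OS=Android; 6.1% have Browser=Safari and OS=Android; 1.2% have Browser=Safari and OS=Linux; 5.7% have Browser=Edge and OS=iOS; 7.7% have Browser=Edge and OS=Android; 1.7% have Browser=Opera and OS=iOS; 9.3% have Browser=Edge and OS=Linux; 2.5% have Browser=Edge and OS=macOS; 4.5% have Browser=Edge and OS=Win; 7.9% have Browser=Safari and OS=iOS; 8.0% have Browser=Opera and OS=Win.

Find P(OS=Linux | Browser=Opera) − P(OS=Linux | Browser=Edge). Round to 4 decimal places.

-0.1137

P(Browser=Opera) = 0.080 + 0.014 + 0.065 + 0.017 + 0.150 = 0.326; P(OS=Linux | Browser=Opera) = 0.065/0.326 = 0.19939.
P(Browser=Edge) = 0.045 + 0.025 + 0.093 + 0.057 + 0.077 = 0.297; P(OS=Linux | Browser=Edge) = 0.093/0.297 = 0.31313.
Difference = -0.1137.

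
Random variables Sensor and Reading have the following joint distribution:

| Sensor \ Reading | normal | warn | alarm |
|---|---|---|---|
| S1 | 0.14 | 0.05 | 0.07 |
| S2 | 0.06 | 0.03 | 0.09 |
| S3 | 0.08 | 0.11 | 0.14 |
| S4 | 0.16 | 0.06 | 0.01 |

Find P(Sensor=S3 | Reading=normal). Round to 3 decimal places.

P(Reading=normal) = 0.14 + 0.06 + 0.08 + 0.16 = 0.44.
P(Sensor=S3 | Reading=normal) = 0.08/0.44 = 0.182.

0.182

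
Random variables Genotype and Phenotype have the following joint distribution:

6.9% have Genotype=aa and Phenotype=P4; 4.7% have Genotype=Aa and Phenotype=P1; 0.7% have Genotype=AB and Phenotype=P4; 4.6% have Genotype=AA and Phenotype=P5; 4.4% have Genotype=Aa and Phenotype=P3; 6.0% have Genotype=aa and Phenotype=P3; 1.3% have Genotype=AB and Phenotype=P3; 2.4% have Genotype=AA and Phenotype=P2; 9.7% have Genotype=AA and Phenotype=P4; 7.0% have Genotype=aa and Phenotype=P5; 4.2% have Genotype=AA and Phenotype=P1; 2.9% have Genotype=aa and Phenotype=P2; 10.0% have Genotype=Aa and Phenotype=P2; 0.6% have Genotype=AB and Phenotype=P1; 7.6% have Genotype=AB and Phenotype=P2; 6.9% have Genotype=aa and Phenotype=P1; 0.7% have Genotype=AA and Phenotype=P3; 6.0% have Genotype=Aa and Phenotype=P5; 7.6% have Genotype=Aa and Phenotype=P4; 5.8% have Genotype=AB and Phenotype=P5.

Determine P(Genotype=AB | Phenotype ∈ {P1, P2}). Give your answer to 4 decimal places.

P(Phenotype=P1) = 0.042 + 0.047 + 0.069 + 0.006 = 0.164.
P(Phenotype=P2) = 0.024 + 0.100 + 0.029 + 0.076 = 0.229.
P(Phenotype ∈ {P1, P2}) = 0.164 + 0.229 = 0.393; P(Genotype=AB, Phenotype ∈ {P1, P2}) = 0.006 + 0.076 = 0.082.
P(Genotype=AB | Phenotype ∈ {P1, P2}) = 0.082/0.393 = 0.2087.

0.2087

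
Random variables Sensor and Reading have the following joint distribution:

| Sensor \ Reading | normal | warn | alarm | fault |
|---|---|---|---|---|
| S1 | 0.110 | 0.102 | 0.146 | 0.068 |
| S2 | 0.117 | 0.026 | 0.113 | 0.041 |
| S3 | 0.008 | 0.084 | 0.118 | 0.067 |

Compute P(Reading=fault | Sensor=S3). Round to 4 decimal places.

P(Sensor=S3) = 0.008 + 0.084 + 0.118 + 0.067 = 0.277.
P(Reading=fault | Sensor=S3) = 0.067/0.277 = 0.2419.

0.2419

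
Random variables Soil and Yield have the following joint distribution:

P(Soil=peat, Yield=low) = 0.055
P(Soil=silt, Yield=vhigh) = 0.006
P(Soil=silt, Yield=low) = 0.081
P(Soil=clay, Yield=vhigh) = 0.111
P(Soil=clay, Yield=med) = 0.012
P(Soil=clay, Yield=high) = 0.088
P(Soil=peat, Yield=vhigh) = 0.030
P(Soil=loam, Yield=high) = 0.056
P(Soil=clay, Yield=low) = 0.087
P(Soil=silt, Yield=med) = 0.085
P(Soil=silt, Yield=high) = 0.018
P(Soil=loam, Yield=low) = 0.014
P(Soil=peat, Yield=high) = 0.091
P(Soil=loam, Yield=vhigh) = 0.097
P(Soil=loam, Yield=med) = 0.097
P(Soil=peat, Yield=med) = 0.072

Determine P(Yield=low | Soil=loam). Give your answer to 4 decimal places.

P(Soil=loam) = 0.014 + 0.097 + 0.056 + 0.097 = 0.264.
P(Yield=low | Soil=loam) = 0.014/0.264 = 0.0530.

0.0530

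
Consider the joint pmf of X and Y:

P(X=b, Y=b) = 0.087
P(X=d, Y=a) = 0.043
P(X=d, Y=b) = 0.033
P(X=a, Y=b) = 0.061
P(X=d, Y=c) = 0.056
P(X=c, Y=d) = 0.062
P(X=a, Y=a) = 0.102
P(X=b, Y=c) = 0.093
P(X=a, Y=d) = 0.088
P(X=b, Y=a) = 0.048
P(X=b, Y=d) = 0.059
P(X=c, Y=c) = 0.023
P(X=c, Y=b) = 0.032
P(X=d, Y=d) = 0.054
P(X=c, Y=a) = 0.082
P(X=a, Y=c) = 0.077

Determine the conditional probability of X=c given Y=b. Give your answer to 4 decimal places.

0.1502

P(Y=b) = 0.061 + 0.087 + 0.032 + 0.033 = 0.213.
P(X=c | Y=b) = 0.032/0.213 = 0.1502.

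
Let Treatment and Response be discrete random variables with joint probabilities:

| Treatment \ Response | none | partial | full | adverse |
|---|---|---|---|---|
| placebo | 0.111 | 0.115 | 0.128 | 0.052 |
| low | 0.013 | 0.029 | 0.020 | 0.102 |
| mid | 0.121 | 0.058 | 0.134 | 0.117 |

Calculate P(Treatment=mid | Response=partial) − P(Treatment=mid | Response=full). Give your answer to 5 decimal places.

P(Response=partial) = 0.115 + 0.029 + 0.058 = 0.202; P(Treatment=mid | Response=partial) = 0.058/0.202 = 0.287129.
P(Response=full) = 0.128 + 0.020 + 0.134 = 0.282; P(Treatment=mid | Response=full) = 0.134/0.282 = 0.475177.
Difference = -0.18805.

-0.18805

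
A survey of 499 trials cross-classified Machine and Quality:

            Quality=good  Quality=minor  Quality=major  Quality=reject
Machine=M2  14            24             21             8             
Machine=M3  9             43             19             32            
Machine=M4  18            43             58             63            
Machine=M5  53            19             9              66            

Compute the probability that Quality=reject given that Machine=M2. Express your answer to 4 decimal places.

0.1194

Total with Machine=M2: 14 + 24 + 21 + 8 = 67.
P(Quality=reject | Machine=M2) = 8/67 = 0.1194.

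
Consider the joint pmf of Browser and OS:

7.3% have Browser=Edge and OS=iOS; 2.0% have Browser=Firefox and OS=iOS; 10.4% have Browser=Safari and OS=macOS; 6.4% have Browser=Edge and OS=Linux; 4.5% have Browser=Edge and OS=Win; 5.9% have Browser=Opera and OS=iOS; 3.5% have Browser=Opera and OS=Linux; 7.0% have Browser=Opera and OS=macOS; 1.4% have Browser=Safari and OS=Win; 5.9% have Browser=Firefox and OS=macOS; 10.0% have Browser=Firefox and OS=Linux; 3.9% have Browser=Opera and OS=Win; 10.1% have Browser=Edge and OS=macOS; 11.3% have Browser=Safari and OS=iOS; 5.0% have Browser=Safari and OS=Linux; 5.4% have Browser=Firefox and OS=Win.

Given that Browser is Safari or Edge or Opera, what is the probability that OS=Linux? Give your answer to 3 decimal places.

0.194

P(Browser=Safari) = 0.014 + 0.104 + 0.050 + 0.113 = 0.281.
P(Browser=Edge) = 0.045 + 0.101 + 0.064 + 0.073 = 0.283.
P(Browser=Opera) = 0.039 + 0.070 + 0.035 + 0.059 = 0.203.
P(Browser ∈ {Safari, Edge, Opera}) = 0.281 + 0.283 + 0.203 = 0.767; P(OS=Linux, Browser ∈ {Safari, Edge, Opera}) = 0.050 + 0.064 + 0.035 = 0.149.
P(OS=Linux | Browser ∈ {Safari, Edge, Opera}) = 0.149/0.767 = 0.194.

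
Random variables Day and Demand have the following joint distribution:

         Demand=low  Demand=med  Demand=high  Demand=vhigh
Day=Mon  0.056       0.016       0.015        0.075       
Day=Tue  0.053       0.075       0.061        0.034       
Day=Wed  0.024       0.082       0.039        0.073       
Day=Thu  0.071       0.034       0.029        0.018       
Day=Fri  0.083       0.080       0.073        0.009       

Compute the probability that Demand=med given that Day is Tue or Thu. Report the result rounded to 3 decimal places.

P(Day=Tue) = 0.053 + 0.075 + 0.061 + 0.034 = 0.223.
P(Day=Thu) = 0.071 + 0.034 + 0.029 + 0.018 = 0.152.
P(Day ∈ {Tue, Thu}) = 0.223 + 0.152 = 0.375; P(Demand=med, Day ∈ {Tue, Thu}) = 0.075 + 0.034 = 0.109.
P(Demand=med | Day ∈ {Tue, Thu}) = 0.109/0.375 = 0.291.

0.291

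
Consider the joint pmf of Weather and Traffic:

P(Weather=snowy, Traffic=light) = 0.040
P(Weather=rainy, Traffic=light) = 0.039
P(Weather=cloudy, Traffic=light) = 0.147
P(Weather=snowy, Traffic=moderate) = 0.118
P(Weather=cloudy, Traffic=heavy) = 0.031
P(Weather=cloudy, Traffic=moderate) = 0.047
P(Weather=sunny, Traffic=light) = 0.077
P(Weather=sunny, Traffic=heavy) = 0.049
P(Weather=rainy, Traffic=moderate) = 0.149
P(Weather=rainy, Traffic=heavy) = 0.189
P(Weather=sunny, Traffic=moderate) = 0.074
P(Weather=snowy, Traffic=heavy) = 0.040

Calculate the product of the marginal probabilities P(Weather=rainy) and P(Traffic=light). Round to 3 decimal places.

P(Weather=rainy) = 0.039 + 0.149 + 0.189 = 0.377.
P(Traffic=light) = 0.077 + 0.147 + 0.039 + 0.040 = 0.303.
Product: 0.377 × 0.303 = 0.114.

0.114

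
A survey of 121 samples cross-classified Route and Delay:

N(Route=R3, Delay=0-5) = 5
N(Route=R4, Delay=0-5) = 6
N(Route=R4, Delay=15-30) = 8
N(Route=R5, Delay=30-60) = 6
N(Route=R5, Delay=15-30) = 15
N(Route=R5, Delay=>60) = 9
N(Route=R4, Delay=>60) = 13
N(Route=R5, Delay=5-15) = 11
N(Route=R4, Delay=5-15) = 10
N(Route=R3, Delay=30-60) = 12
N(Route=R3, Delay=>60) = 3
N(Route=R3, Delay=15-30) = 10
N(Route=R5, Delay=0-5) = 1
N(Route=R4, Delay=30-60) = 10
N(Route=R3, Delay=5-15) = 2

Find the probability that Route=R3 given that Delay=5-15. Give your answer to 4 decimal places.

Total with Delay=5-15: 2 + 10 + 11 = 23.
P(Route=R3 | Delay=5-15) = 2/23 = 0.0870.

0.0870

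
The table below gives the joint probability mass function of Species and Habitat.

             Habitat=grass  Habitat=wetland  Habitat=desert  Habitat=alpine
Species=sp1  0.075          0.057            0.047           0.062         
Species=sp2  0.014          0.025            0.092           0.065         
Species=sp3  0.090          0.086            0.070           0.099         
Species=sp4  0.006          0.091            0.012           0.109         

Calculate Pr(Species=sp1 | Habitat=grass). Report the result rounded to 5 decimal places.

0.40541

P(Habitat=grass) = 0.075 + 0.014 + 0.090 + 0.006 = 0.185.
P(Species=sp1 | Habitat=grass) = 0.075/0.185 = 0.40541.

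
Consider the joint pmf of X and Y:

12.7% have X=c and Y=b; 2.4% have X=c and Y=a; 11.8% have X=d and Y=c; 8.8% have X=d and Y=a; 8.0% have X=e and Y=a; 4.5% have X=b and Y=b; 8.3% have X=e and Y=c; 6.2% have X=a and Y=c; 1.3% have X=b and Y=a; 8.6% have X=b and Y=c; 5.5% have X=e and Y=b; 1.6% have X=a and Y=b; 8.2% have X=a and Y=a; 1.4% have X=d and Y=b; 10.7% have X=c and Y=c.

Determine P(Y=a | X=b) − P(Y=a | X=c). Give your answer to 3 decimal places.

-0.003

P(X=b) = 0.013 + 0.045 + 0.086 = 0.144; P(Y=a | X=b) = 0.013/0.144 = 0.0903.
P(X=c) = 0.024 + 0.127 + 0.107 = 0.258; P(Y=a | X=c) = 0.024/0.258 = 0.0930.
Difference = -0.003.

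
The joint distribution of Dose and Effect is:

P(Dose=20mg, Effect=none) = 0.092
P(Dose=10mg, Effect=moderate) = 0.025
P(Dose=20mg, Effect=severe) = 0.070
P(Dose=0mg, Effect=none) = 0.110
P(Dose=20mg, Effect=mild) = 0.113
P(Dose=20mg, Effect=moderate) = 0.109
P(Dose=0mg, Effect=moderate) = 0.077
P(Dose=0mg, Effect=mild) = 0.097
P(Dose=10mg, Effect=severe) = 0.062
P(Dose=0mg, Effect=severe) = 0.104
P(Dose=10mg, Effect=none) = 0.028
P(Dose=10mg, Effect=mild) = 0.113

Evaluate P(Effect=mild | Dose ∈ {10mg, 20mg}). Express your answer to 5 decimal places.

P(Dose=10mg) = 0.028 + 0.113 + 0.025 + 0.062 = 0.228.
P(Dose=20mg) = 0.092 + 0.113 + 0.109 + 0.070 = 0.384.
P(Dose ∈ {10mg, 20mg}) = 0.228 + 0.384 = 0.612; P(Effect=mild, Dose ∈ {10mg, 20mg}) = 0.113 + 0.113 = 0.226.
P(Effect=mild | Dose ∈ {10mg, 20mg}) = 0.226/0.612 = 0.36928.

0.36928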